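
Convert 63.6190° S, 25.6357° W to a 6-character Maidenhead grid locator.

Add 180° to longitude and 90° to latitude: 154.3643, 26.3810.
Field (20°×10°, letters A–R): 154.3643/20 → 7 → H, 26.3810/10 → 2 → C; chars HC.
Square (2°×1°, digits 0–9): 14.3643/2 → 7, 6.3810/1 → 6; chars 76.
Subsquare (5′×2.5′, letters a–x): 0.3643/0.0833333 → 4 → e, 0.3810/0.0416667 → 9 → j; chars ej.

HC76ej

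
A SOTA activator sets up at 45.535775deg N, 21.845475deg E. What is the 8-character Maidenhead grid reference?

Offset from 180°W / 90°S: lon 201.84547°, lat 135.53578°.
Field (20°×10°, letters A–R): lon ⌊201.84547/20⌋ = 10 → K; lat ⌊135.53578/10⌋ = 13 → N.
Square (2°×1°, digits 0–9): lon ⌊1.84547/2⌋ = 0; lat ⌊5.53578/1⌋ = 5.
Subsquare (5′×2.5′, letters a–x): lon ⌊1.84547/0.0833333⌋ = 22 → w; lat ⌊0.53578/0.0416667⌋ = 12 → m.
Extended square (30″×15″, digits 0–9): lon ⌊0.01214/0.00833333⌋ = 1; lat ⌊0.03578/0.00416667⌋ = 8.

KN05wm18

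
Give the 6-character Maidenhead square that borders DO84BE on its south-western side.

Longitude subsquare b = 1; −1 → 0 = a.
Latitude subsquare e = 4; −1 → 3 = d.

DO84ad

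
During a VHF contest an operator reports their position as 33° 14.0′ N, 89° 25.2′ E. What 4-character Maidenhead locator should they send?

Shift to the Maidenhead origin (180°W, 90°S): lon 269.42, lat 123.23.
Field: lon ⌊269.42/20⌋ = 13 → N; lat ⌊123.23/10⌋ = 12 → M.
Square: lon ⌊9.42/2⌋ = 4; lat ⌊3.23/1⌋ = 3.

NM43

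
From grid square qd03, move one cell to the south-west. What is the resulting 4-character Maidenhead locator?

PD92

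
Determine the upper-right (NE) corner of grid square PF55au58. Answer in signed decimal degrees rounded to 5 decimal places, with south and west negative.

Field P=15, F=5: +15·20° lon, +5·10° lat → SW at lon 120°, lat -40°.
Square 5, 5: +5·2° lon, +5·1° lat → SW at lon 130°, lat -35°.
Subsquare a=0, u=20: +0·0.0833333° lon, +20·0.0416667° lat → SW at lon 130°, lat -34.1667°.
Extended square 5, 8: +5·0.00833333° lon, +8·0.00416667° lat → SW at lon 130.042°, lat -34.1333°.
Cell spans 0.00833333° lon × 0.00416667° lat. NE corner is SW corner plus one full cell.
latitude -34.12917, longitude 130.05000.

-34.12917, 130.05000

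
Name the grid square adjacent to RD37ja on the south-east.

RD36kx

Longitude subsquare j = 9; +1 → 10 = k.
Latitude subsquare a = 0; −1 → -1, wraps to 23 = x, carry into square.
Latitude square 7; −1 → 6.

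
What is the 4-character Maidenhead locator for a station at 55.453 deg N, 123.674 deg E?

Offset from 180°W / 90°S: lon 303.67°, lat 145.45°.
Field (20°×10°, letters A–R): 303.67/20 → 15 → P, 145.45/10 → 14 → O; chars PO.
Square (2°×1°, digits 0–9): 3.67/2 → 1, 5.45/1 → 5; chars 15.

PO15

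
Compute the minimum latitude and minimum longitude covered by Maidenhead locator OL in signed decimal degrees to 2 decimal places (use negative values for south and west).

Field O=14, L=11: +14·20° lon, +11·10° lat → SW at lon 100°, lat 20°.
latitude 20.00, longitude 100.00.

20.00, 100.00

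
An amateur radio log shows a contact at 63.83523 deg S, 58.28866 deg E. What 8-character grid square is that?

LC96dd49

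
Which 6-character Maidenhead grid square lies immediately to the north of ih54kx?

Latitude subsquare x = 23; +1 → 24, wraps to 0 = a, carry into square.
Latitude square 4; +1 → 5.
The longitude characters are unchanged.

IH55ka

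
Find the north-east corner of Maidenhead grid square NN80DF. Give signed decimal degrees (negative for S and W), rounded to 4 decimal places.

40.2500, 96.3333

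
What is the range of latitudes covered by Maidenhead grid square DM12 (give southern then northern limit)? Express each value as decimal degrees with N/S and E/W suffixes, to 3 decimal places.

Field D=3, M=12: +3·20° lon, +12·10° lat → SW at lon -120°, lat 30°.
Square 1, 2: +1·2° lon, +2·1° lat → SW at lon -118°, lat 32°.
Cell spans 2° lon × 1° lat.
south 32.000° N, north 33.000° N.

32.000° N, 33.000° N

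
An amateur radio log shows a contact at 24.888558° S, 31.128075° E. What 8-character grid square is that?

Offset from 180°W / 90°S: lon 211.12807°, lat 65.11144°.
Field (20°×10°, letters A–R): lon ⌊211.12807/20⌋ = 10 → K; lat ⌊65.11144/10⌋ = 6 → G.
Square (2°×1°, digits 0–9): lon ⌊11.12807/2⌋ = 5; lat ⌊5.11144/1⌋ = 5.
Subsquare (5′×2.5′, letters a–x): lon ⌊1.12807/0.0833333⌋ = 13 → n; lat ⌊0.11144/0.0416667⌋ = 2 → c.
Extended square (30″×15″, digits 0–9): lon ⌊0.04474/0.00833333⌋ = 5; lat ⌊0.02811/0.00416667⌋ = 6.

KG55nc56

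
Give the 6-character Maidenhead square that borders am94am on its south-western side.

AM84xl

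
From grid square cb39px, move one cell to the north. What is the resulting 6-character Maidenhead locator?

CC30pa

Latitude subsquare x = 23; +1 → 24, wraps to 0 = a, carry into square.
Latitude square 9; +1 → 10, wraps to 0, carry into field.
Latitude field B = 1; +1 → 2 = C.
The longitude characters are unchanged.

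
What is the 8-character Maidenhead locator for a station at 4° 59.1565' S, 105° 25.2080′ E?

Offset from 180°W / 90°S: lon 285.42013°, lat 85.01406°.
Field: lon ⌊285.42013/20⌋ = 14 → O; lat ⌊85.01406/10⌋ = 8 → I.
Square: lon ⌊5.42013/2⌋ = 2; lat ⌊5.01406/1⌋ = 5.
Subsquare: lon ⌊1.42013/0.0833333⌋ = 17 → r; lat ⌊0.01406/0.0416667⌋ = 0 → a.
Extended square: lon ⌊0.00347/0.00833333⌋ = 0; lat ⌊0.01406/0.00416667⌋ = 3.

OI25ra03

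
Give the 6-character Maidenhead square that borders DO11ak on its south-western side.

DO01xj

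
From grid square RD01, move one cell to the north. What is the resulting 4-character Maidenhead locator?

Latitude square 1; +1 → 2.
The longitude characters are unchanged.

RD02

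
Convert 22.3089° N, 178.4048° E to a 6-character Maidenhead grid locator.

RL92eh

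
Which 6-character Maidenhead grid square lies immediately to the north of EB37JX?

Latitude subsquare x = 23; +1 → 24, wraps to 0 = a, carry into square.
Latitude square 7; +1 → 8.
The longitude characters are unchanged.

EB38ja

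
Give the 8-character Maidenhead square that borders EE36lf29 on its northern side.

Latitude extended square 9; +1 → 10, wraps to 0, carry into subsquare.
Latitude subsquare f = 5; +1 → 6 = g.
The longitude characters are unchanged.

EE36lg20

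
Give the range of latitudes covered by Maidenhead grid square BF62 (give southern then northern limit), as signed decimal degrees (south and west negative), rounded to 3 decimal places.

Field B=1, F=5: +1·20° lon, +5·10° lat → SW at lon -160°, lat -40°.
Square 6, 2: +6·2° lon, +2·1° lat → SW at lon -148°, lat -38°.
Cell spans 2° lon × 1° lat.
south -38.000, north -37.000.

-38.000, -37.000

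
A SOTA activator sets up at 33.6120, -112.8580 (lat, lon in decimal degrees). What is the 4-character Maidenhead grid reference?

DM33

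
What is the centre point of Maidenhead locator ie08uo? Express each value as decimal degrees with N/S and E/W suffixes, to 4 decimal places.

41.3958° S, 18.2917° W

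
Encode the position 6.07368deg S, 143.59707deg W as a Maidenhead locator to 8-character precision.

BI83ew82

Add 180° to longitude and 90° to latitude: 36.40293, 83.92632.
Field: 36.40293/20 → 1 → B, 83.92632/10 → 8 → I; chars BI.
Square: 16.40293/2 → 8, 3.92632/1 → 3; chars 83.
Subsquare: 0.40293/0.0833333 → 4 → e, 0.92632/0.0416667 → 22 → w; chars ew.
Extended square: 0.06960/0.00833333 → 8, 0.00965/0.00416667 → 2; chars 82.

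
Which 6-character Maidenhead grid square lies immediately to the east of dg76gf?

Longitude subsquare g = 6; +1 → 7 = h.
The latitude characters are unchanged.

DG76hf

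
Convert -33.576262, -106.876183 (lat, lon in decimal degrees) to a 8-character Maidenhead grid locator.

DF66nk41

Shift to the Maidenhead origin (180°W, 90°S): lon 73.12382, lat 56.42374.
Field: lon ⌊73.12382/20⌋ = 3 → D; lat ⌊56.42374/10⌋ = 5 → F.
Square: lon ⌊13.12382/2⌋ = 6; lat ⌊6.42374/1⌋ = 6.
Subsquare: lon ⌊1.12382/0.0833333⌋ = 13 → n; lat ⌊0.42374/0.0416667⌋ = 10 → k.
Extended square: lon ⌊0.04048/0.00833333⌋ = 4; lat ⌊0.00707/0.00416667⌋ = 1.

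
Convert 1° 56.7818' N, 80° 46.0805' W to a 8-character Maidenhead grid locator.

Shift to the Maidenhead origin (180°W, 90°S): lon 99.23199, lat 91.94636.
Field: 99.23199/20 → 4 → E, 91.94636/10 → 9 → J; chars EJ.
Square: 19.23199/2 → 9, 1.94636/1 → 1; chars 91.
Subsquare: 1.23199/0.0833333 → 14 → o, 0.94636/0.0416667 → 22 → w; chars ow.
Extended square: 0.06533/0.00833333 → 7, 0.02970/0.00416667 → 7; chars 77.

EJ91ow77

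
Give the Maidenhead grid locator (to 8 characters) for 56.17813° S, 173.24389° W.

Shift to the Maidenhead origin (180°W, 90°S): lon 6.75611, lat 33.82187.
Field: 6.75611/20 → 0 → A, 33.82187/10 → 3 → D; chars AD.
Square: 6.75611/2 → 3, 3.82187/1 → 3; chars 33.
Subsquare: 0.75611/0.0833333 → 9 → j, 0.82187/0.0416667 → 19 → t; chars jt.
Extended square: 0.00611/0.00833333 → 0, 0.03020/0.00416667 → 7; chars 07.

AD33jt07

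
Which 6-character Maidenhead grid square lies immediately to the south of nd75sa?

Latitude subsquare a = 0; −1 → -1, wraps to 23 = x, carry into square.
Latitude square 5; −1 → 4.
The longitude characters are unchanged.

ND74sx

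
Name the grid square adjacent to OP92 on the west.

Longitude square 9; −1 → 8.
The latitude characters are unchanged.

OP82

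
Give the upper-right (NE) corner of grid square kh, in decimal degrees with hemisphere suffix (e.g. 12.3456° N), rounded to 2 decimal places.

10.00° S, 40.00° E

Field K=10, H=7: +10·20° lon, +7·10° lat → SW at lon 20°, lat -20°.
Cell spans 20° lon × 10° lat. NE corner is SW corner plus one full cell.
latitude 10.00° S, longitude 40.00° E.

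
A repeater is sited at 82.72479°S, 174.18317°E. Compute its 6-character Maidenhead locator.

Offset from 180°W / 90°S: lon 354.1832°, lat 7.2752°.
Field: 354.1832/20 → 17 → R, 7.2752/10 → 0 → A; chars RA.
Square: 14.1832/2 → 7, 7.2752/1 → 7; chars 77.
Subsquare: 0.1832/0.0833333 → 2 → c, 0.2752/0.0416667 → 6 → g; chars cg.

RA77cg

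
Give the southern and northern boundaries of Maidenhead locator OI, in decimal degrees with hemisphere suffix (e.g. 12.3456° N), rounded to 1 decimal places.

Field O=14, I=8: +14·20° lon, +8·10° lat → SW at lon 100°, lat -10°.
Cell spans 20° lon × 10° lat.
south 10.0° S, north 0.0° N.

10.0° S, 0.0° N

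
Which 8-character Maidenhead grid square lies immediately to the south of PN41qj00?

PN41qi09

Latitude extended square 0; −1 → -1, wraps to 9, carry into subsquare.
Latitude subsquare j = 9; −1 → 8 = i.
The longitude characters are unchanged.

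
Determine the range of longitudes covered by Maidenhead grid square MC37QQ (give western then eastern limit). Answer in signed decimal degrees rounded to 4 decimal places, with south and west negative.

Field M=12, C=2: +12·20° lon, +2·10° lat → SW at lon 60°, lat -70°.
Square 3, 7: +3·2° lon, +7·1° lat → SW at lon 66°, lat -63°.
Subsquare q=16, q=16: +16·0.0833333° lon, +16·0.0416667° lat → SW at lon 67.3333°, lat -62.3333°.
Cell spans 0.0833333° lon × 0.0416667° lat.
west 67.3333, east 67.4167.

67.3333, 67.4167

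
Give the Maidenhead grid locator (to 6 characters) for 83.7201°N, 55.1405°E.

LR73nr

Add 180° to longitude and 90° to latitude: 235.1405, 173.7201.
Field: lon ⌊235.1405/20⌋ = 11 → L; lat ⌊173.7201/10⌋ = 17 → R.
Square: lon ⌊15.1405/2⌋ = 7; lat ⌊3.7201/1⌋ = 3.
Subsquare: lon ⌊1.1405/0.0833333⌋ = 13 → n; lat ⌊0.7201/0.0416667⌋ = 17 → r.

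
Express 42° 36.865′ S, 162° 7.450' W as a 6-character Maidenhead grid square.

AE87wj

Offset from 180°W / 90°S: lon 17.8758°, lat 47.3856°.
Field: 17.8758/20 → 0 → A, 47.3856/10 → 4 → E; chars AE.
Square: 17.8758/2 → 8, 7.3856/1 → 7; chars 87.
Subsquare: 1.8758/0.0833333 → 22 → w, 0.3856/0.0416667 → 9 → j; chars wj.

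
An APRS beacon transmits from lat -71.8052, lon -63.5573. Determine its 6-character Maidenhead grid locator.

FB88fe

Offset from 180°W / 90°S: lon 116.4427°, lat 18.1948°.
Field (20°×10°, letters A–R): lon ⌊116.4427/20⌋ = 5 → F; lat ⌊18.1948/10⌋ = 1 → B.
Square (2°×1°, digits 0–9): lon ⌊16.4427/2⌋ = 8; lat ⌊8.1948/1⌋ = 8.
Subsquare (5′×2.5′, letters a–x): lon ⌊0.4427/0.0833333⌋ = 5 → f; lat ⌊0.1948/0.0416667⌋ = 4 → e.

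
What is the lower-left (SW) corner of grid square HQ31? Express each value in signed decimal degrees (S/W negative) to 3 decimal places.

Field H=7, Q=16: +7·20° lon, +16·10° lat → SW at lon -40°, lat 70°.
Square 3, 1: +3·2° lon, +1·1° lat → SW at lon -34°, lat 71°.
latitude 71.000, longitude -34.000.

71.000, -34.000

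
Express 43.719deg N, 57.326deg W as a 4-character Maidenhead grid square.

Offset from 180°W / 90°S: lon 122.67°, lat 133.72°.
Field: lon ⌊122.67/20⌋ = 6 → G; lat ⌊133.72/10⌋ = 13 → N.
Square: lon ⌊2.67/2⌋ = 1; lat ⌊3.72/1⌋ = 3.

GN13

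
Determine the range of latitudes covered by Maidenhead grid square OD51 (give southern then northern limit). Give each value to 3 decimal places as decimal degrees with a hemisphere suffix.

59.000° S, 58.000° S

Field O=14, D=3: +14·20° lon, +3·10° lat → SW at lon 100°, lat -60°.
Square 5, 1: +5·2° lon, +1·1° lat → SW at lon 110°, lat -59°.
Cell spans 2° lon × 1° lat.
south 59.000° S, north 58.000° S.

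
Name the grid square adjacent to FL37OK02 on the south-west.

Longitude extended square 0; −1 → -1, wraps to 9, carry into subsquare.
Longitude subsquare o = 14; −1 → 13 = n.
Latitude extended square 2; −1 → 1.

FL37nk91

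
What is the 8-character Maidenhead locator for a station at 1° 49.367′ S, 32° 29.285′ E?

KI68fe82

Add 180° to longitude and 90° to latitude: 212.48808, 88.17722.
Field: lon ⌊212.48808/20⌋ = 10 → K; lat ⌊88.17722/10⌋ = 8 → I.
Square: lon ⌊12.48808/2⌋ = 6; lat ⌊8.17722/1⌋ = 8.
Subsquare: lon ⌊0.48808/0.0833333⌋ = 5 → f; lat ⌊0.17722/0.0416667⌋ = 4 → e.
Extended square: lon ⌊0.07142/0.00833333⌋ = 8; lat ⌊0.01055/0.00416667⌋ = 2.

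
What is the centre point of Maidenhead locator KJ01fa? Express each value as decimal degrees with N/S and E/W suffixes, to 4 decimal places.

1.0208° N, 20.4583° E

Field K=10, J=9: +10·20° lon, +9·10° lat → SW at lon 20°, lat 0°.
Square 0, 1: +0·2° lon, +1·1° lat → SW at lon 20°, lat 1°.
Subsquare f=5, a=0: +5·0.0833333° lon, +0·0.0416667° lat → SW at lon 20.4167°, lat 1°.
Cell spans 0.0833333° lon × 0.0416667° lat. Centre is SW corner plus half of each.
latitude 1.0208° N, longitude 20.4583° E.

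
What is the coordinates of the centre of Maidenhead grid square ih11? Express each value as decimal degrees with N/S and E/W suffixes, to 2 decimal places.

18.50° S, 17.00° W

Field I=8, H=7: +8·20° lon, +7·10° lat → SW at lon -20°, lat -20°.
Square 1, 1: +1·2° lon, +1·1° lat → SW at lon -18°, lat -19°.
Cell spans 2° lon × 1° lat. Centre is SW corner plus half of each.
latitude 18.50° S, longitude 17.00° W.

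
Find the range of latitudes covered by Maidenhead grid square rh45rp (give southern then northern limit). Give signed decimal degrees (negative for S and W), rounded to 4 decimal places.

Field R=17, H=7: +17·20° lon, +7·10° lat → SW at lon 160°, lat -20°.
Square 4, 5: +4·2° lon, +5·1° lat → SW at lon 168°, lat -15°.
Subsquare r=17, p=15: +17·0.0833333° lon, +15·0.0416667° lat → SW at lon 169.417°, lat -14.375°.
Cell spans 0.0833333° lon × 0.0416667° lat.
south -14.3750, north -14.3333.

-14.3750, -14.3333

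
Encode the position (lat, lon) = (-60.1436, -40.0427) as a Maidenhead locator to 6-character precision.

GC99xu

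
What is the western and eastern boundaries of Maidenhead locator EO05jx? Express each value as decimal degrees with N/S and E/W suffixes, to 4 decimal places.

99.2500° W, 99.1667° W

Field E=4, O=14: +4·20° lon, +14·10° lat → SW at lon -100°, lat 50°.
Square 0, 5: +0·2° lon, +5·1° lat → SW at lon -100°, lat 55°.
Subsquare j=9, x=23: +9·0.0833333° lon, +23·0.0416667° lat → SW at lon -99.25°, lat 55.9583°.
Cell spans 0.0833333° lon × 0.0416667° lat.
west 99.2500° W, east 99.1667° W.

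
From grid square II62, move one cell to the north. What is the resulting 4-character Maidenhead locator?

Latitude square 2; +1 → 3.
The longitude characters are unchanged.

II63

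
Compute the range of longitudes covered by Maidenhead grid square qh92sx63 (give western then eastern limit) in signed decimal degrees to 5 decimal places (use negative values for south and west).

Field Q=16, H=7: +16·20° lon, +7·10° lat → SW at lon 140°, lat -20°.
Square 9, 2: +9·2° lon, +2·1° lat → SW at lon 158°, lat -18°.
Subsquare s=18, x=23: +18·0.0833333° lon, +23·0.0416667° lat → SW at lon 159.5°, lat -17.0417°.
Extended square 6, 3: +6·0.00833333° lon, +3·0.00416667° lat → SW at lon 159.55°, lat -17.0292°.
Cell spans 0.00833333° lon × 0.00416667° lat.
west 159.55000, east 159.55833.

159.55000, 159.55833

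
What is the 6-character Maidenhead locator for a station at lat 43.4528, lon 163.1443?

RN13nk

Add 180° to longitude and 90° to latitude: 343.1443, 133.4528.
Field (20°×10°, letters A–R): lon ⌊343.1443/20⌋ = 17 → R; lat ⌊133.4528/10⌋ = 13 → N.
Square (2°×1°, digits 0–9): lon ⌊3.1443/2⌋ = 1; lat ⌊3.4528/1⌋ = 3.
Subsquare (5′×2.5′, letters a–x): lon ⌊1.1443/0.0833333⌋ = 13 → n; lat ⌊0.4528/0.0416667⌋ = 10 → k.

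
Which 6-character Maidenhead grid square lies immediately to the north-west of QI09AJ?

PI99xk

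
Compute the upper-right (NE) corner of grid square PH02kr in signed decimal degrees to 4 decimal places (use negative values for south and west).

-17.2500, 120.9167

Field P=15, H=7: +15·20° lon, +7·10° lat → SW at lon 120°, lat -20°.
Square 0, 2: +0·2° lon, +2·1° lat → SW at lon 120°, lat -18°.
Subsquare k=10, r=17: +10·0.0833333° lon, +17·0.0416667° lat → SW at lon 120.833°, lat -17.2917°.
Cell spans 0.0833333° lon × 0.0416667° lat. NE corner is SW corner plus one full cell.
latitude -17.2500, longitude 120.9167.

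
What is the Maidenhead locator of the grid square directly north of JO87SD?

JO87se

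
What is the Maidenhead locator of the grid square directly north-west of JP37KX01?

JP37jx92

Longitude extended square 0; −1 → -1, wraps to 9, carry into subsquare.
Longitude subsquare k = 10; −1 → 9 = j.
Latitude extended square 1; +1 → 2.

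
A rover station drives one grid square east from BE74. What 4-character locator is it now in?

Longitude square 7; +1 → 8.
The latitude characters are unchanged.

BE84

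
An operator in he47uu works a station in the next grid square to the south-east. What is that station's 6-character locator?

Longitude subsquare u = 20; +1 → 21 = v.
Latitude subsquare u = 20; −1 → 19 = t.

HE47vt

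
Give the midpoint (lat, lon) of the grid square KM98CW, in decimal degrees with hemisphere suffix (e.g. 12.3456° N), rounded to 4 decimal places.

38.9375° N, 38.2083° E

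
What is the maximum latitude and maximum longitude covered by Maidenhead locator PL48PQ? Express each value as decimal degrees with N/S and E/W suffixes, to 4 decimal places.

28.7083° N, 129.3333° E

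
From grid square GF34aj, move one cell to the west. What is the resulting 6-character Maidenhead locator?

Longitude subsquare a = 0; −1 → -1, wraps to 23 = x, carry into square.
Longitude square 3; −1 → 2.
The latitude characters are unchanged.

GF24xj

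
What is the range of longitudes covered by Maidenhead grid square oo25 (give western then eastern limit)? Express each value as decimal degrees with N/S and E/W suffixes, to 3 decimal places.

Field O=14, O=14: +14·20° lon, +14·10° lat → SW at lon 100°, lat 50°.
Square 2, 5: +2·2° lon, +5·1° lat → SW at lon 104°, lat 55°.
Cell spans 2° lon × 1° lat.
west 104.000° E, east 106.000° E.

104.000° E, 106.000° E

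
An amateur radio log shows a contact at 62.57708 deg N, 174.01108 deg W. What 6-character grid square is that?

AP22xn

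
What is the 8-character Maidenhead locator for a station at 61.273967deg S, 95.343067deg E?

NC78qr14

Add 180° to longitude and 90° to latitude: 275.34307, 28.72603.
Field: lon ⌊275.34307/20⌋ = 13 → N; lat ⌊28.72603/10⌋ = 2 → C.
Square: lon ⌊15.34307/2⌋ = 7; lat ⌊8.72603/1⌋ = 8.
Subsquare: lon ⌊1.34307/0.0833333⌋ = 16 → q; lat ⌊0.72603/0.0416667⌋ = 17 → r.
Extended square: lon ⌊0.00973/0.00833333⌋ = 1; lat ⌊0.01770/0.00416667⌋ = 4.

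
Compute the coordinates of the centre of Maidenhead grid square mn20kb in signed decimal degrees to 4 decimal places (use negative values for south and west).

40.0625, 64.8750

Field M=12, N=13: +12·20° lon, +13·10° lat → SW at lon 60°, lat 40°.
Square 2, 0: +2·2° lon, +0·1° lat → SW at lon 64°, lat 40°.
Subsquare k=10, b=1: +10·0.0833333° lon, +1·0.0416667° lat → SW at lon 64.8333°, lat 40.0417°.
Cell spans 0.0833333° lon × 0.0416667° lat. Centre is SW corner plus half of each.
latitude 40.0625, longitude 64.8750.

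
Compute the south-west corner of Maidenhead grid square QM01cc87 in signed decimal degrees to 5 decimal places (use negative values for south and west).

31.11250, 140.23333

Field Q=16, M=12: +16·20° lon, +12·10° lat → SW at lon 140°, lat 30°.
Square 0, 1: +0·2° lon, +1·1° lat → SW at lon 140°, lat 31°.
Subsquare c=2, c=2: +2·0.0833333° lon, +2·0.0416667° lat → SW at lon 140.167°, lat 31.0833°.
Extended square 8, 7: +8·0.00833333° lon, +7·0.00416667° lat → SW at lon 140.233°, lat 31.1125°.
latitude 31.11250, longitude 140.23333.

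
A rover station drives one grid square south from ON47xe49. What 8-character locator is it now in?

ON47xe48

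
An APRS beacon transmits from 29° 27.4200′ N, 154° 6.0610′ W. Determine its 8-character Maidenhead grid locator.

BL29wk79

Shift to the Maidenhead origin (180°W, 90°S): lon 25.89898, lat 119.45700.
Field: 25.89898/20 → 1 → B, 119.45700/10 → 11 → L; chars BL.
Square: 5.89898/2 → 2, 9.45700/1 → 9; chars 29.
Subsquare: 1.89898/0.0833333 → 22 → w, 0.45700/0.0416667 → 10 → k; chars wk.
Extended square: 0.06565/0.00833333 → 7, 0.04033/0.00416667 → 9; chars 79.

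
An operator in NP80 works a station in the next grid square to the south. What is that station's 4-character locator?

Latitude square 0; −1 → -1, wraps to 9, carry into field.
Latitude field P = 15; −1 → 14 = O.
The longitude characters are unchanged.

NO89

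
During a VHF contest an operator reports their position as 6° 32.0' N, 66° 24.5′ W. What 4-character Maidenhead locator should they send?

FJ66

Offset from 180°W / 90°S: lon 113.59°, lat 96.53°.
Field: lon ⌊113.59/20⌋ = 5 → F; lat ⌊96.53/10⌋ = 9 → J.
Square: lon ⌊13.59/2⌋ = 6; lat ⌊6.53/1⌋ = 6.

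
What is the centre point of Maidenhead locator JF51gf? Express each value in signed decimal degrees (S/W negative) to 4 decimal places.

-38.7708, 10.5417

Field J=9, F=5: +9·20° lon, +5·10° lat → SW at lon 0°, lat -40°.
Square 5, 1: +5·2° lon, +1·1° lat → SW at lon 10°, lat -39°.
Subsquare g=6, f=5: +6·0.0833333° lon, +5·0.0416667° lat → SW at lon 10.5°, lat -38.7917°.
Cell spans 0.0833333° lon × 0.0416667° lat. Centre is SW corner plus half of each.
latitude -38.7708, longitude 10.5417.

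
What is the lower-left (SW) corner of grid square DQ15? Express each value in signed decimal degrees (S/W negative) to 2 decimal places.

75.00, -118.00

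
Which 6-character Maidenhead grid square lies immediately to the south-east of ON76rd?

Longitude subsquare r = 17; +1 → 18 = s.
Latitude subsquare d = 3; −1 → 2 = c.

ON76sc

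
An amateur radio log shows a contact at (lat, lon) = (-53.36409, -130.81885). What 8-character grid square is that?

CD46op12

Shift to the Maidenhead origin (180°W, 90°S): lon 49.18115, lat 36.63591.
Field: 49.18115/20 → 2 → C, 36.63591/10 → 3 → D; chars CD.
Square: 9.18115/2 → 4, 6.63591/1 → 6; chars 46.
Subsquare: 1.18115/0.0833333 → 14 → o, 0.63591/0.0416667 → 15 → p; chars op.
Extended square: 0.01448/0.00833333 → 1, 0.01091/0.00416667 → 2; chars 12.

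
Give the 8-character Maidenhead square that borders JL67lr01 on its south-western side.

Longitude extended square 0; −1 → -1, wraps to 9, carry into subsquare.
Longitude subsquare l = 11; −1 → 10 = k.
Latitude extended square 1; −1 → 0.

JL67kr90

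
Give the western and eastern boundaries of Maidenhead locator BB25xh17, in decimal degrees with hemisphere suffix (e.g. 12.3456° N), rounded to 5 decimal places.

154.07500° W, 154.06667° W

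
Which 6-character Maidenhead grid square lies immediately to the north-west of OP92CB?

OP92bc

Longitude subsquare c = 2; −1 → 1 = b.
Latitude subsquare b = 1; +1 → 2 = c.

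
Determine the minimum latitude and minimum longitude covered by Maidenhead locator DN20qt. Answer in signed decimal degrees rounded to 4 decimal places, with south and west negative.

Field D=3, N=13: +3·20° lon, +13·10° lat → SW at lon -120°, lat 40°.
Square 2, 0: +2·2° lon, +0·1° lat → SW at lon -116°, lat 40°.
Subsquare q=16, t=19: +16·0.0833333° lon, +19·0.0416667° lat → SW at lon -114.667°, lat 40.7917°.
latitude 40.7917, longitude -114.6667.

40.7917, -114.6667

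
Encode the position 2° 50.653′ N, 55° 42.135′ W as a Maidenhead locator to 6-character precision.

GJ22du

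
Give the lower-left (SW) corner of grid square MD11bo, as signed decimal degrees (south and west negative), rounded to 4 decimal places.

Field M=12, D=3: +12·20° lon, +3·10° lat → SW at lon 60°, lat -60°.
Square 1, 1: +1·2° lon, +1·1° lat → SW at lon 62°, lat -59°.
Subsquare b=1, o=14: +1·0.0833333° lon, +14·0.0416667° lat → SW at lon 62.0833°, lat -58.4167°.
latitude -58.4167, longitude 62.0833.

-58.4167, 62.0833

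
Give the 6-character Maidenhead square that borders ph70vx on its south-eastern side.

Longitude subsquare v = 21; +1 → 22 = w.
Latitude subsquare x = 23; −1 → 22 = w.

PH70ww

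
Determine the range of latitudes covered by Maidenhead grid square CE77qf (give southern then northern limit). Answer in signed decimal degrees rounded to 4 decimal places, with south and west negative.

Field C=2, E=4: +2·20° lon, +4·10° lat → SW at lon -140°, lat -50°.
Square 7, 7: +7·2° lon, +7·1° lat → SW at lon -126°, lat -43°.
Subsquare q=16, f=5: +16·0.0833333° lon, +5·0.0416667° lat → SW at lon -124.667°, lat -42.7917°.
Cell spans 0.0833333° lon × 0.0416667° lat.
south -42.7917, north -42.7500.

-42.7917, -42.7500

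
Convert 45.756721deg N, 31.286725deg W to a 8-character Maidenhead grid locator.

Offset from 180°W / 90°S: lon 148.71328°, lat 135.75672°.
Field: lon ⌊148.71328/20⌋ = 7 → H; lat ⌊135.75672/10⌋ = 13 → N.
Square: lon ⌊8.71328/2⌋ = 4; lat ⌊5.75672/1⌋ = 5.
Subsquare: lon ⌊0.71328/0.0833333⌋ = 8 → i; lat ⌊0.75672/0.0416667⌋ = 18 → s.
Extended square: lon ⌊0.04661/0.00833333⌋ = 5; lat ⌊0.00672/0.00416667⌋ = 1.

HN45is51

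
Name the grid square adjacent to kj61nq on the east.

KJ61oq

Longitude subsquare n = 13; +1 → 14 = o.
The latitude characters are unchanged.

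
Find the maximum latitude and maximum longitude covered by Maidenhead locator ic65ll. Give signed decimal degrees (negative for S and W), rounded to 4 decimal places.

-64.5000, -7.0000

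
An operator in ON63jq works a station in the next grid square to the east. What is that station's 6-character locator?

ON63kq

Longitude subsquare j = 9; +1 → 10 = k.
The latitude characters are unchanged.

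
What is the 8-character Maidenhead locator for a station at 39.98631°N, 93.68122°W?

EM39dx86

Add 180° to longitude and 90° to latitude: 86.31878, 129.98631.
Field: lon ⌊86.31878/20⌋ = 4 → E; lat ⌊129.98631/10⌋ = 12 → M.
Square: lon ⌊6.31878/2⌋ = 3; lat ⌊9.98631/1⌋ = 9.
Subsquare: lon ⌊0.31878/0.0833333⌋ = 3 → d; lat ⌊0.98631/0.0416667⌋ = 23 → x.
Extended square: lon ⌊0.06878/0.00833333⌋ = 8; lat ⌊0.02798/0.00416667⌋ = 6.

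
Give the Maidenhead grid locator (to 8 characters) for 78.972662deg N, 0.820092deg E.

Offset from 180°W / 90°S: lon 180.82009°, lat 168.97266°.
Field: lon ⌊180.82009/20⌋ = 9 → J; lat ⌊168.97266/10⌋ = 16 → Q.
Square: lon ⌊0.82009/2⌋ = 0; lat ⌊8.97266/1⌋ = 8.
Subsquare: lon ⌊0.82009/0.0833333⌋ = 9 → j; lat ⌊0.97266/0.0416667⌋ = 23 → x.
Extended square: lon ⌊0.07009/0.00833333⌋ = 8; lat ⌊0.01433/0.00416667⌋ = 3.

JQ08jx83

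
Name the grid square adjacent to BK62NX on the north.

BK63na

Latitude subsquare x = 23; +1 → 24, wraps to 0 = a, carry into square.
Latitude square 2; +1 → 3.
The longitude characters are unchanged.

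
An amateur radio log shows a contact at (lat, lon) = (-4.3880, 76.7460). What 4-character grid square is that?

MI85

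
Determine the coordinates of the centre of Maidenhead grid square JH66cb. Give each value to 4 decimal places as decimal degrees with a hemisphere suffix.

13.9375° S, 12.2083° E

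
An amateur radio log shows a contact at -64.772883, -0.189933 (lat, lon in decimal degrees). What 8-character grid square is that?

IC95vf74

Shift to the Maidenhead origin (180°W, 90°S): lon 179.81007, lat 25.22712.
Field: lon ⌊179.81007/20⌋ = 8 → I; lat ⌊25.22712/10⌋ = 2 → C.
Square: lon ⌊19.81007/2⌋ = 9; lat ⌊5.22712/1⌋ = 5.
Subsquare: lon ⌊1.81007/0.0833333⌋ = 21 → v; lat ⌊0.22712/0.0416667⌋ = 5 → f.
Extended square: lon ⌊0.06007/0.00833333⌋ = 7; lat ⌊0.01878/0.00416667⌋ = 4.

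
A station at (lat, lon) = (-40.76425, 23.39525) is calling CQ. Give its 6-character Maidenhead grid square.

KE19qf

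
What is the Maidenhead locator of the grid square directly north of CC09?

Latitude square 9; +1 → 10, wraps to 0, carry into field.
Latitude field C = 2; +1 → 3 = D.
The longitude characters are unchanged.

CD00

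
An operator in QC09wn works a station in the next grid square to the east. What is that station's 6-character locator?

QC09xn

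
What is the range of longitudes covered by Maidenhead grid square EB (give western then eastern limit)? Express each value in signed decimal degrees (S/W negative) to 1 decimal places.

Field E=4, B=1: +4·20° lon, +1·10° lat → SW at lon -100°, lat -80°.
Cell spans 20° lon × 10° lat.
west -100.0, east -80.0.

-100.0, -80.0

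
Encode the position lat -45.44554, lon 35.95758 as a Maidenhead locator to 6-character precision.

KE74xn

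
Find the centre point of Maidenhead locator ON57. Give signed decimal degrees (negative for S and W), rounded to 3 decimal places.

Field O=14, N=13: +14·20° lon, +13·10° lat → SW at lon 100°, lat 40°.
Square 5, 7: +5·2° lon, +7·1° lat → SW at lon 110°, lat 47°.
Cell spans 2° lon × 1° lat. Centre is SW corner plus half of each.
latitude 47.500, longitude 111.000.

47.500, 111.000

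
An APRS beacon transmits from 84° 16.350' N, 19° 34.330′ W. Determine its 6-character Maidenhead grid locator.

IR04fg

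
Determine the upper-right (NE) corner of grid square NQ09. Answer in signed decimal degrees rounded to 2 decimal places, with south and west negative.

Field N=13, Q=16: +13·20° lon, +16·10° lat → SW at lon 80°, lat 70°.
Square 0, 9: +0·2° lon, +9·1° lat → SW at lon 80°, lat 79°.
Cell spans 2° lon × 1° lat. NE corner is SW corner plus one full cell.
latitude 80.00, longitude 82.00.

80.00, 82.00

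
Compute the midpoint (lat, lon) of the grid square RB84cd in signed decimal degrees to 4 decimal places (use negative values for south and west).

-75.8542, 176.2083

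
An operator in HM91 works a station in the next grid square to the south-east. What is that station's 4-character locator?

Longitude square 9; +1 → 10, wraps to 0, carry into field.
Longitude field H = 7; +1 → 8 = I.
Latitude square 1; −1 → 0.

IM00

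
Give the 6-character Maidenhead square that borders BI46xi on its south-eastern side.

Longitude subsquare x = 23; +1 → 24, wraps to 0 = a, carry into square.
Longitude square 4; +1 → 5.
Latitude subsquare i = 8; −1 → 7 = h.

BI56ah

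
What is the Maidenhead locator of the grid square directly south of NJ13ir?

Latitude subsquare r = 17; −1 → 16 = q.
The longitude characters are unchanged.

NJ13iq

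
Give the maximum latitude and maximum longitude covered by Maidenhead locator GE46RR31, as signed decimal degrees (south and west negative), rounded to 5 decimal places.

Field G=6, E=4: +6·20° lon, +4·10° lat → SW at lon -60°, lat -50°.
Square 4, 6: +4·2° lon, +6·1° lat → SW at lon -52°, lat -44°.
Subsquare r=17, r=17: +17·0.0833333° lon, +17·0.0416667° lat → SW at lon -50.5833°, lat -43.2917°.
Extended square 3, 1: +3·0.00833333° lon, +1·0.00416667° lat → SW at lon -50.5583°, lat -43.2875°.
Cell spans 0.00833333° lon × 0.00416667° lat. NE corner is SW corner plus one full cell.
latitude -43.28333, longitude -50.55000.

-43.28333, -50.55000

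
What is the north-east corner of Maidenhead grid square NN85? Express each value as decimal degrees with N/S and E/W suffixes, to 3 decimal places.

Field N=13, N=13: +13·20° lon, +13·10° lat → SW at lon 80°, lat 40°.
Square 8, 5: +8·2° lon, +5·1° lat → SW at lon 96°, lat 45°.
Cell spans 2° lon × 1° lat. NE corner is SW corner plus one full cell.
latitude 46.000° N, longitude 98.000° E.

46.000° N, 98.000° E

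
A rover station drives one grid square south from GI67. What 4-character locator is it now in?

GI66

Latitude square 7; −1 → 6.
The longitude characters are unchanged.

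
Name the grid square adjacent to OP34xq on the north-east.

Longitude subsquare x = 23; +1 → 24, wraps to 0 = a, carry into square.
Longitude square 3; +1 → 4.
Latitude subsquare q = 16; +1 → 17 = r.

OP44ar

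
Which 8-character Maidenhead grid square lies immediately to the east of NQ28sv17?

NQ28sv27

Longitude extended square 1; +1 → 2.
The latitude characters are unchanged.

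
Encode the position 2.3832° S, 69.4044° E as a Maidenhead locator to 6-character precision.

Add 180° to longitude and 90° to latitude: 249.4044, 87.6168.
Field: lon ⌊249.4044/20⌋ = 12 → M; lat ⌊87.6168/10⌋ = 8 → I.
Square: lon ⌊9.4044/2⌋ = 4; lat ⌊7.6168/1⌋ = 7.
Subsquare: lon ⌊1.4044/0.0833333⌋ = 16 → q; lat ⌊0.6168/0.0416667⌋ = 14 → o.

MI47qo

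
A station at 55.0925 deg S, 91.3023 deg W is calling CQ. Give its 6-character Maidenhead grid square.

Shift to the Maidenhead origin (180°W, 90°S): lon 88.6977, lat 34.9075.
Field: 88.6977/20 → 4 → E, 34.9075/10 → 3 → D; chars ED.
Square: 8.6977/2 → 4, 4.9075/1 → 4; chars 44.
Subsquare: 0.6977/0.0833333 → 8 → i, 0.9075/0.0416667 → 21 → v; chars iv.

ED44iv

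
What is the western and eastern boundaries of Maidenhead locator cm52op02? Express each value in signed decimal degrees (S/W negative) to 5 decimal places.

-128.83333, -128.82500

Field C=2, M=12: +2·20° lon, +12·10° lat → SW at lon -140°, lat 30°.
Square 5, 2: +5·2° lon, +2·1° lat → SW at lon -130°, lat 32°.
Subsquare o=14, p=15: +14·0.0833333° lon, +15·0.0416667° lat → SW at lon -128.833°, lat 32.625°.
Extended square 0, 2: +0·0.00833333° lon, +2·0.00416667° lat → SW at lon -128.833°, lat 32.6333°.
Cell spans 0.00833333° lon × 0.00416667° lat.
west -128.83333, east -128.82500.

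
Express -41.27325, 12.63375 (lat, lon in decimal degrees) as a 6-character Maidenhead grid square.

Offset from 180°W / 90°S: lon 192.6337°, lat 48.7268°.
Field: lon ⌊192.6337/20⌋ = 9 → J; lat ⌊48.7268/10⌋ = 4 → E.
Square: lon ⌊12.6337/2⌋ = 6; lat ⌊8.7268/1⌋ = 8.
Subsquare: lon ⌊0.6337/0.0833333⌋ = 7 → h; lat ⌊0.7268/0.0416667⌋ = 17 → r.

JE68hr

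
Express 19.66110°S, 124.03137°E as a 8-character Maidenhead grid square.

Add 180° to longitude and 90° to latitude: 304.03137, 70.33890.
Field (20°×10°, letters A–R): lon ⌊304.03137/20⌋ = 15 → P; lat ⌊70.33890/10⌋ = 7 → H.
Square (2°×1°, digits 0–9): lon ⌊4.03137/2⌋ = 2; lat ⌊0.33890/1⌋ = 0.
Subsquare (5′×2.5′, letters a–x): lon ⌊0.03137/0.0833333⌋ = 0 → a; lat ⌊0.33890/0.0416667⌋ = 8 → i.
Extended square (30″×15″, digits 0–9): lon ⌊0.03137/0.00833333⌋ = 3; lat ⌊0.00557/0.00416667⌋ = 1.

PH20ai31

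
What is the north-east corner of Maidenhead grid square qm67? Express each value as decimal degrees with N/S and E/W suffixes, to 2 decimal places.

Field Q=16, M=12: +16·20° lon, +12·10° lat → SW at lon 140°, lat 30°.
Square 6, 7: +6·2° lon, +7·1° lat → SW at lon 152°, lat 37°.
Cell spans 2° lon × 1° lat. NE corner is SW corner plus one full cell.
latitude 38.00° N, longitude 154.00° E.

38.00° N, 154.00° E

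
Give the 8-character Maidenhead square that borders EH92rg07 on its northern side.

EH92rg08

Latitude extended square 7; +1 → 8.
The longitude characters are unchanged.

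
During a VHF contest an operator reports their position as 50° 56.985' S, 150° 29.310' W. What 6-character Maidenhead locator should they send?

Offset from 180°W / 90°S: lon 29.5115°, lat 39.0502°.
Field: 29.5115/20 → 1 → B, 39.0502/10 → 3 → D; chars BD.
Square: 9.5115/2 → 4, 9.0502/1 → 9; chars 49.
Subsquare: 1.5115/0.0833333 → 18 → s, 0.0502/0.0416667 → 1 → b; chars sb.

BD49sb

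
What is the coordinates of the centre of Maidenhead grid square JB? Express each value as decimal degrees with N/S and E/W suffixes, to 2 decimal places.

75.00° S, 10.00° E

Field J=9, B=1: +9·20° lon, +1·10° lat → SW at lon 0°, lat -80°.
Cell spans 20° lon × 10° lat. Centre is SW corner plus half of each.
latitude 75.00° S, longitude 10.00° E.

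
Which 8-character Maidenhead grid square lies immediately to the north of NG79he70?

NG79he71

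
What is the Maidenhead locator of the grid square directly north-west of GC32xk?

Longitude subsquare x = 23; −1 → 22 = w.
Latitude subsquare k = 10; +1 → 11 = l.

GC32wl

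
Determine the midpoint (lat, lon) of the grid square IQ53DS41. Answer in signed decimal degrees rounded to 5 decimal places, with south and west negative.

Field I=8, Q=16: +8·20° lon, +16·10° lat → SW at lon -20°, lat 70°.
Square 5, 3: +5·2° lon, +3·1° lat → SW at lon -10°, lat 73°.
Subsquare d=3, s=18: +3·0.0833333° lon, +18·0.0416667° lat → SW at lon -9.75°, lat 73.75°.
Extended square 4, 1: +4·0.00833333° lon, +1·0.00416667° lat → SW at lon -9.71667°, lat 73.7542°.
Cell spans 0.00833333° lon × 0.00416667° lat. Centre is SW corner plus half of each.
latitude 73.75625, longitude -9.71250.

73.75625, -9.71250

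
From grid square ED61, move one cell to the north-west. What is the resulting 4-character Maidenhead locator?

Longitude square 6; −1 → 5.
Latitude square 1; +1 → 2.

ED52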